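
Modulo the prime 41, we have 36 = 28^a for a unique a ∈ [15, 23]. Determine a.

Compute 28^15 mod 41 = 27, then multiply by 28 repeatedly:
  28^15=27  28^16=18  28^17=12  28^18=8  28^19=19
  28^20=40  28^21=13  28^22=36
Found 36 at exponent 22.

22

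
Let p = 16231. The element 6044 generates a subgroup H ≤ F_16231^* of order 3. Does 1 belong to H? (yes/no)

1 ∈ ⟨6044⟩ iff 1^3 ≡ 1 (mod 16231), since |⟨6044⟩| = 3.
1^3 mod 16231 = 1.
Since 1 = 1, 1 lies in the subgroup.

yes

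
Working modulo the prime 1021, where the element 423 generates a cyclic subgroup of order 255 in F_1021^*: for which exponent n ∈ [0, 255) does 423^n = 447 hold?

Successive powers of 423 modulo 1021:
  423^0=1  423^1=423  423^2=254  423^3=237  423^4=193  423^5=980
  423^6=14  423^7=817  423^8=493  423^9=255  423^10=660  423^11=447
So 423^11 ≡ 447 (mod 1021), giving n = 11.

11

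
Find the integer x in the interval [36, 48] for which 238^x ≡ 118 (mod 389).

39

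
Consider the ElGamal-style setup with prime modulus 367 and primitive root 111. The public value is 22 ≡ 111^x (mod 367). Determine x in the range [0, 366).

Baby-step giant-step with m = ceil(sqrt(366)) = 20.
Baby table (111^j mod 367 for j=0..19):
  0:1  1:111  2:210  3:189  4:60  5:54  6:122  7:330
  8:297  9:304  10:347  11:349  12:204  13:257  14:268  15:21
  16:129  17:6  18:299  19:159
Giant step factor: 111^(-20) ≡ 89 (mod 367).
Scan 22·89^i mod 367 for i = 0, 1, …:
  i=0: 22   i=1: 123   i=2: 304
Match at i=2, j=9: x = 2·20 + 9 = 49.

49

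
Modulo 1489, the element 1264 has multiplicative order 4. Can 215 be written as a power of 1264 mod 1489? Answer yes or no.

⟨1264⟩ has order 4; its elements mod 1489 are {1, 225, 1264, 1488}.
215 is not in this set.

no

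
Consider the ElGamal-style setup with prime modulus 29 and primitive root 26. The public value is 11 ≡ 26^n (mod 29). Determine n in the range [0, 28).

Successive powers of 26 modulo 29:
  26^0=1  26^1=26  26^2=9  26^3=2  26^4=23  26^5=18
  26^6=4  26^7=17  26^8=7  26^9=8  26^10=5  26^11=14
  26^12=16  26^13=10  26^14=28  26^15=3  26^16=20  26^17=27
  26^18=6  26^19=11
So 26^19 ≡ 11 (mod 29), giving n = 19.

19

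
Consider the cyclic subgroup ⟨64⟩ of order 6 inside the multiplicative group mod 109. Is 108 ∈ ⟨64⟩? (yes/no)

⟨64⟩ has order 6; its elements mod 109 are {1, 45, 46, 63, 64, 108}.
108 is in this set.

yes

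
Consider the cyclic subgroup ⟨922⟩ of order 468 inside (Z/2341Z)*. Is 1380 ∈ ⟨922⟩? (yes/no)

no

1380 ∈ ⟨922⟩ iff 1380^468 ≡ 1 (mod 2341), since |⟨922⟩| = 468.
1380^468 mod 2341 = 1342.
Since 1342 ≠ 1, 1380 does not lie in the subgroup.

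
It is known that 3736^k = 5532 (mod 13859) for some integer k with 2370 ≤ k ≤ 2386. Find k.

Compute 3736^2370 mod 13859 = 9834, then multiply by 3736 repeatedly:
  3736^2370=9834  3736^2371=13474  3736^2372=2976  3736^2373=3418  3736^2374=5509
  3736^2375=1009  3736^2376=13835  3736^2377=7349  3736^2378=1185  3736^2379=6139
  3736^2380=12518  3736^2381=6982  3736^2382=2114  3736^2383=12133  3736^2384=9958
  3736^2385=5532
Found 5532 at exponent 2385.

2385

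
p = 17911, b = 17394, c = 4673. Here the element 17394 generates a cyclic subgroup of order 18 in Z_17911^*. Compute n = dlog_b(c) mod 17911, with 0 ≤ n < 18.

16

Successive powers of 17394 modulo 17911:
  17394^0=1  17394^1=17394  17394^2=16535  17394^3=12863  17394^4=12721  17394^5=14491
  17394^6=12862  17394^7=13238  17394^8=15867  17394^9=17910  17394^10=517  17394^11=1376
  17394^12=5048  17394^13=5190  17394^14=3420  17394^15=5049  17394^16=4673
So 17394^16 ≡ 4673 (mod 17911), giving n = 16.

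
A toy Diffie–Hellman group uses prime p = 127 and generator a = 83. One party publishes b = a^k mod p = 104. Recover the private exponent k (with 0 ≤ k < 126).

8

Successive powers of 83 modulo 127:
  83^0=1  83^1=83  83^2=31  83^3=33  83^4=72  83^5=7
  83^6=73  83^7=90  83^8=104
So 83^8 ≡ 104 (mod 127), giving k = 8.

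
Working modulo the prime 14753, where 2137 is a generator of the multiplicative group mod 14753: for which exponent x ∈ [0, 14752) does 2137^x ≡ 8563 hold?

3665

Baby-step giant-step with m = ceil(sqrt(14752)) = 122.
Baby table (2137^j mod 14753 for j=0..121):
  0:1  1:2137  2:8092  3:2088  4:6650  5:3911  6:7609  7:2627
  8:7759  9:13364  10:11813  11:1998  12:6109  13:13281  14:11478  15:9000
  16:9841  17:7192  18:11431  19:11832  20:13095  21:12327  22:8694  23:5051
  24:9544  25:6882  26:12846  27:11322  28:194  29:1494  30:6030  31:6741
  32:6589  33:6331  34:846  35:8036  36:440  37:10841  38:5007  39:4034
  40:4906  41:9492  42:13782  43:5146  44:6017  45:8466  46:4664  47:8693
  48:2914  49:1452  50:4794  51:6196  52:7411  53:7338  54:13620  55:13024
  56:8130  57:9529  58:4333  59:9490  60:9508  61:3715  62:1841  63:9919
  64:11595  65:8228  66:12413  67:687  68:7572  69:12076  70:3415  71:9873
  72:1811  73:4821  74:4883  75:4600  76:4702  77:1381  78:597  79:7031
  80:6693  81:7284  82:1493  83:3893  84:13402  85:4501  86:14434  87:11688
  88:427  89:12566  90:3082  91:6396  92:6974  93:2908  94:3383  95:501
  96:8421  97:11770  98:13378  99:12225  100:12015  101:5835  102:3110  103:7220
  104:12255  105:2360  106:12547  107:6738  108:178  109:11561  110:9335  111:2839
  112:3460  113:2767  114:11879  115:10263  116:9073  117:3559  118:7788  119:1572
  120:10433  121:3538
Giant step factor: 2137^(-122) ≡ 5644 (mod 14753).
Scan 8563·5644^i mod 14753 for i = 0, 1, …:
  i=0: 8563   i=1: 13497   i=2: 7329   i=3: 12217
  i=4: 11979   i=5: 11230   i=6: 3232   i=7: 6700
  i=8: 2861   i=9: 7702     …   i=29: 11170
  i=30: 3911
Match at i=30, j=5: x = 30·122 + 5 = 3665.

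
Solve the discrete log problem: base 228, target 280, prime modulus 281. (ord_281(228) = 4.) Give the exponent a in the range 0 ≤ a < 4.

Successive powers of 228 modulo 281:
  228^0=1  228^1=228  228^2=280
So 228^2 ≡ 280 (mod 281), giving a = 2.

2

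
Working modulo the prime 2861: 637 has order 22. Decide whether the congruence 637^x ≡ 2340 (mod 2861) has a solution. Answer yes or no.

2340 ∈ ⟨637⟩ iff 2340^22 ≡ 1 (mod 2861), since |⟨637⟩| = 22.
2340^22 mod 2861 = 1.
Since 1 = 1, 2340 lies in the subgroup.

yes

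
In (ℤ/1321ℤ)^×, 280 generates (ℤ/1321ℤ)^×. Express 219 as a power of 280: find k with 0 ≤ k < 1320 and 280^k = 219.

1183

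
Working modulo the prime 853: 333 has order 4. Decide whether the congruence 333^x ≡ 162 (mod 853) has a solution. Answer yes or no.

no

162 ∈ ⟨333⟩ iff 162^4 ≡ 1 (mod 853), since |⟨333⟩| = 4.
162^4 mod 853 = 363.
Since 363 ≠ 1, 162 does not lie in the subgroup.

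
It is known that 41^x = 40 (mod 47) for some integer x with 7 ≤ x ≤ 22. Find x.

19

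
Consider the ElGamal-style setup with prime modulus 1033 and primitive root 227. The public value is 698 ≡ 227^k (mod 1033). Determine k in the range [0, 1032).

Baby-step giant-step with m = ceil(sqrt(1032)) = 33.
Baby table (227^j mod 1033 for j=0..32):
  0:1  1:227  2:912  3:424  4:179  5:346  6:34  7:487
  8:18  9:987  10:921  11:401  12:123  13:30  14:612  15:502
  16:324  17:205  18:50  19:1020  20:148  21:540  22:686  23:772
  24:667  25:591  26:900  27:799  28:598  29:423  30:985  31:467
  32:643
Giant step factor: 227^(-33) ≡ 815 (mod 1033).
Scan 698·815^i mod 1033 for i = 0, 1, …:
  i=0: 698   i=1: 720   i=2: 56   i=3: 188
  i=4: 336   i=5: 95   i=6: 983   i=7: 570
  i=8: 733   i=9: 321     …   i=21: 142
  i=22: 34
Match at i=22, j=6: k = 22·33 + 6 = 732.

732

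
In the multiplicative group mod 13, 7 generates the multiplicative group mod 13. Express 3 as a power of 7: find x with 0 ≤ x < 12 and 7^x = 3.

8

Successive powers of 7 modulo 13:
  7^0=1  7^1=7  7^2=10  7^3=5  7^4=9  7^5=11
  7^6=12  7^7=6  7^8=3
So 7^8 ≡ 3 (mod 13), giving x = 8.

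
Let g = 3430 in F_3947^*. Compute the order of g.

The order of 3430 must divide p − 1 = 3946 = 2 · 1973.
Divisors: 1, 2, 1973, 3946.
Check each in increasing order: 3430^1 ≡ 3430;  3430^2 ≡ 2840;  3430^1973 ≡ 1.
Smallest exponent giving 1 is 1973.

1973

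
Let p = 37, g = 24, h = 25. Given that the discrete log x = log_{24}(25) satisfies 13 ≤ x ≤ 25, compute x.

14

Compute 24^13 mod 37 = 18, then multiply by 24 repeatedly:
  24^13=18  24^14=25
Found 25 at exponent 14.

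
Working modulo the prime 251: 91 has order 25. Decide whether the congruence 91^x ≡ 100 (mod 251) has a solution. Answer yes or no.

⟨91⟩ has order 25; its elements mod 251 are {1, 4, 5, 16, 20, 25, 51, 63, 64, 69, 80, 91, 94, 100, 113, 123, 125, 149, 201, 204, 211, 219, 241, 243, 249}.
100 is in this set.

yes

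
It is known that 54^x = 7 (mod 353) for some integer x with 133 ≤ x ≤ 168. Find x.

165

Compute 54^133 mod 353 = 250, then multiply by 54 repeatedly:
  54^133=250  54^134=86  54^135=55  54^136=146  54^137=118
  54^138=18  54^139=266  54^140=244  54^141=115  54^142=209
  54^143=343  54^144=166  54^145=139  54^146=93  54^147=80
  54^148=84  54^149=300  54^150=315  54^151=66  54^152=34
  54^153=71  54^154=304  54^155=178  54^156=81  54^157=138
  54^158=39  54^159=341  54^160=58  54^161=308  54^162=41
  54^163=96  54^164=242  54^165=7
Found 7 at exponent 165.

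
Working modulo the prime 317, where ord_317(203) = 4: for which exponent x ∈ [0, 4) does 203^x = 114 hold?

3

Successive powers of 203 modulo 317:
  203^0=1  203^1=203  203^2=316  203^3=114
So 203^3 ≡ 114 (mod 317), giving x = 3.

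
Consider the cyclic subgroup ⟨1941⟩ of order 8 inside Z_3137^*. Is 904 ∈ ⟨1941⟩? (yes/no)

⟨1941⟩ has order 8; its elements mod 3137 are {1, 56, 1099, 1196, 1941, 2038, 3081, 3136}.
904 is not in this set.

no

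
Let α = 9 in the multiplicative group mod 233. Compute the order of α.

116

The order of 9 must divide p − 1 = 232 = 2^3 · 29.
Divisors: 1, 2, 4, 8, 29, 58, 116, 232.
Check each in increasing order: 9^1 ≡ 9;  9^2 ≡ 81;  9^4 ≡ 37;  9^8 ≡ 204;  9^29 ≡ 144;  9^58 ≡ 232;  9^116 ≡ 1.
Smallest exponent giving 1 is 116.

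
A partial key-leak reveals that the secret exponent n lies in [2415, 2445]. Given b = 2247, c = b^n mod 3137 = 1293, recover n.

Compute 2247^2415 mod 3137 = 1830, then multiply by 2247 repeatedly:
  2247^2415=1830  2247^2416=2540  2247^2417=1177  2247^2418=228  2247^2419=985
  2247^2420=1710  2247^2421=2682  2247^2422=277  2247^2423=1293
Found 1293 at exponent 2423.

2423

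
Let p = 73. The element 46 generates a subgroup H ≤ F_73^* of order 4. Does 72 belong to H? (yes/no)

72 ∈ ⟨46⟩ iff 72^4 ≡ 1 (mod 73), since |⟨46⟩| = 4.
72^4 mod 73 = 1.
Since 1 = 1, 72 lies in the subgroup.

yes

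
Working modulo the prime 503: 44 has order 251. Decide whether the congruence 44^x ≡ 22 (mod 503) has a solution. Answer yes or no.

yes

22 ∈ ⟨44⟩ iff 22^251 ≡ 1 (mod 503), since |⟨44⟩| = 251.
22^251 mod 503 = 1.
Since 1 = 1, 22 lies in the subgroup.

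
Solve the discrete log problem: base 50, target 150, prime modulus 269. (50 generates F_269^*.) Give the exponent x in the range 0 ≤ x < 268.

178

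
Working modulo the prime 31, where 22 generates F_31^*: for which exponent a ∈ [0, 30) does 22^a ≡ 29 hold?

Successive powers of 22 modulo 31:
  22^0=1  22^1=22  22^2=19  22^3=15  22^4=20  22^5=6
  22^6=8  22^7=21  22^8=28  22^9=27  22^10=5  22^11=17
  22^12=2  22^13=13  22^14=7  22^15=30  22^16=9  22^17=12
  22^18=16  22^19=11  22^20=25  22^21=23  22^22=10  22^23=3
  22^24=4  22^25=26  22^26=14  22^27=29
So 22^27 ≡ 29 (mod 31), giving a = 27.

27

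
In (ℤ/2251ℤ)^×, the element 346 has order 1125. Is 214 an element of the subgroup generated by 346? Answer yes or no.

yes

214 ∈ ⟨346⟩ iff 214^1125 ≡ 1 (mod 2251), since |⟨346⟩| = 1125.
214^1125 mod 2251 = 1.
Since 1 = 1, 214 lies in the subgroup.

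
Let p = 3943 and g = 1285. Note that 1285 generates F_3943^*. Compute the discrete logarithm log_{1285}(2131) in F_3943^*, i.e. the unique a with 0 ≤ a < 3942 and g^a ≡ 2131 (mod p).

Baby-step giant-step with m = ceil(sqrt(3942)) = 63.
Baby table (1285^j mod 3943 for j=0..62):
  0:1  1:1285  2:3051  3:1193  4:3121  5:454  6:3769  7:1161
  8:1431  9:1397  10:1080  11:3807  12:2675  13:3022  14:3358  15:1388
  16:1344  17:6  18:3767  19:2534  20:3215  21:2954  22:2724  23:2899
  24:3023  25:700  26:496  27:2537  28:3127  29:278  30:2360  31:433
  32:442  33:178  34:36  35:2887  36:3375  37:3518  38:1952  39:572
  40:1622  41:2366  42:257  43:2976  44:3393  45:2990  46:1668  47:2331
  48:2598  49:2652  50:1068  51:216  52:1550  53:535  54:1393  55:3826
  56:3432  57:1846  58:2367  59:1542  60:2084  61:643  62:2168
Giant step factor: 1285^(-63) ≡ 262 (mod 3943).
Scan 2131·262^i mod 3943 for i = 0, 1, …:
  i=0: 2131   i=1: 2359   i=2: 2950   i=3: 72
  i=4: 3092   i=5: 1789   i=6: 3444   i=7: 3324
  i=8: 3428   i=9: 3075     …   i=22: 638
  i=23: 1550
Match at i=23, j=52: a = 23·63 + 52 = 1501.

1501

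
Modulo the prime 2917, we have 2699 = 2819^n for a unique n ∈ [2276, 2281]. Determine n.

2279

Compute 2819^2276 mod 2917 = 794, then multiply by 2819 repeatedly:
  2819^2276=794  2819^2277=947  2819^2278=538  2819^2279=2699
Found 2699 at exponent 2279.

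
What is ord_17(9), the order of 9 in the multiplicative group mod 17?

8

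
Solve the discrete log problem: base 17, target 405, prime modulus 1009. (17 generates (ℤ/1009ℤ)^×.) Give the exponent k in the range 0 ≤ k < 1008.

Baby-step giant-step with m = ceil(sqrt(1008)) = 32.
Baby table (17^j mod 1009 for j=0..31):
  0:1  1:17  2:289  3:877  4:783  5:194  6:271  7:571
  8:626  9:552  10:303  11:106  12:793  13:364  14:134  15:260
  16:384  17:474  18:995  19:771  20:999  21:839  22:137  23:311
  24:242  25:78  26:317  27:344  28:803  29:534  30:1006  31:958
Giant step factor: 17^(-32) ≡ 874 (mod 1009).
Scan 405·874^i mod 1009 for i = 0, 1, …:
  i=0: 405   i=1: 820   i=2: 290   i=3: 201
  i=4: 108   i=5: 555   i=6: 750   i=7: 659
  i=8: 836   i=9: 148     …   i=30: 866
  i=31: 134
Match at i=31, j=14: k = 31·32 + 14 = 1006.

1006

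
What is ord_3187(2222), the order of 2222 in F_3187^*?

3186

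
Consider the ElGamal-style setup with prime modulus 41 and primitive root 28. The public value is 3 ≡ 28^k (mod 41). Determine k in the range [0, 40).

5

Successive powers of 28 modulo 41:
  28^0=1  28^1=28  28^2=5  28^3=17  28^4=25  28^5=3
So 28^5 ≡ 3 (mod 41), giving k = 5.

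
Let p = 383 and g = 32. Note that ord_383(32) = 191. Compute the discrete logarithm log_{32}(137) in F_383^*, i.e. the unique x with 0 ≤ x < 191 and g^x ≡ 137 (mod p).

172

Baby-step giant-step with m = ceil(sqrt(191)) = 14.
Baby table (32^j mod 383 for j=0..13):
  0:1  1:32  2:258  3:213  4:305  5:185  6:175  7:238
  8:339  9:124  10:138  11:203  12:368  13:286
Giant step factor: 32^(-14) ≡ 67 (mod 383).
Scan 137·67^i mod 383 for i = 0, 1, …:
  i=0: 137   i=1: 370   i=2: 278   i=3: 242
  i=4: 128   i=5: 150   i=6: 92   i=7: 36
  i=8: 114   i=9: 361   i=10: 58   i=11: 56
  i=12: 305
Match at i=12, j=4: x = 12·14 + 4 = 172.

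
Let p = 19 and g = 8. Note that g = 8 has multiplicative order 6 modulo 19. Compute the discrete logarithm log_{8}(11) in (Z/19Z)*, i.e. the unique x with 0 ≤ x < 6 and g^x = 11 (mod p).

4

Successive powers of 8 modulo 19:
  8^0=1  8^1=8  8^2=7  8^3=18  8^4=11
So 8^4 ≡ 11 (mod 19), giving x = 4.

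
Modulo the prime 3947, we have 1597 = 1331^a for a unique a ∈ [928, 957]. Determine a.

Compute 1331^928 mod 3947 = 1690, then multiply by 1331 repeatedly:
  1331^928=1690  1331^929=3547  1331^930=445  1331^931=245  1331^932=2441
  1331^933=590  1331^934=3784  1331^935=132  1331^936=2024  1331^937=2090
  1331^938=3102  1331^939=200  1331^940=1751  1331^941=1851  1331^942=753
  1331^943=3652  1331^944=2055  1331^945=3881  1331^946=2935  1331^947=2902
  1331^948=2396  1331^949=3847  1331^950=1098  1331^951=1048  1331^952=1597
Found 1597 at exponent 952.

952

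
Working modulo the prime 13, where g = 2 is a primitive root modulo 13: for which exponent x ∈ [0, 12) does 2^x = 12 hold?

6

Successive powers of 2 modulo 13:
  2^0=1  2^1=2  2^2=4  2^3=8  2^4=3  2^5=6
  2^6=12
So 2^6 ≡ 12 (mod 13), giving x = 6.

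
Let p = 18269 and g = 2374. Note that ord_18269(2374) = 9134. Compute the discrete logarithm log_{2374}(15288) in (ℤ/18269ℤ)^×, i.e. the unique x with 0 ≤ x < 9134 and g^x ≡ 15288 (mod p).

5377

Baby-step giant-step with m = ceil(sqrt(9134)) = 96.
Baby table (2374^j mod 18269 for j=0..95):
  0:1  1:2374  2:9024  3:11708  4:7643  5:3365  6:4957  7:2682
  8:9456  9:14212  10:14714  11:708  12:44  13:13111  14:13407  15:3620
  16:7450  17:1908  18:17149  19:8394  20:14146  21:4182  22:8001  23:12883
  24:1936  25:10545  26:5300  27:13128  28:17227  29:10876  30:5527  31:3956
  32:1278  33:1318  34:4933  35:513  36:12108  37:7255  38:13972  39:11293
  40:8959  41:3550  42:5691  43:9643  44:1425  45:3185  46:16093  47:4303
  48:2951  49:8647  50:11891  51:3629  52:10547  53:10048  54:12907  55:4105
  56:7893  57:12257  58:13870  59:6642  60:1961  61:15088  62:11672  63:13524
  64:7343  65:3656  66:1569  67:16199  68:181  69:9507  70:7403  71:18213
  72:13208  73:6188  74:2036  75:10448  76:12519  77:14712  78:14229  79:265
  80:7964  81:16390  82:15159  83:15805  84:14813  85:16506  86:16508  87:2987
  88:2766  89:7913  90:4930  91:11660  92:3305  93:8669  94:9312  95:1198
Giant step factor: 2374^(-96) ≡ 2982 (mod 18269).
Scan 15288·2982^i mod 18269 for i = 0, 1, …:
  i=0: 15288   i=1: 7661   i=2: 8852   i=3: 16228
  i=4: 15584   i=5: 13421   i=6: 12312   i=7: 11963
  i=8: 12578   i=9: 1339     …   i=55: 13773
  i=56: 2374
Match at i=56, j=1: x = 56·96 + 1 = 5377.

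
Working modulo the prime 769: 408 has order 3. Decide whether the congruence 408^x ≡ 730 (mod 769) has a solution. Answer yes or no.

no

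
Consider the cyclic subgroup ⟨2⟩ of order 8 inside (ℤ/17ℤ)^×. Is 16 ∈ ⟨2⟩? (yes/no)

16 ∈ ⟨2⟩ iff 16^8 ≡ 1 (mod 17), since |⟨2⟩| = 8.
16^8 mod 17 = 1.
Since 1 = 1, 16 lies in the subgroup.

yes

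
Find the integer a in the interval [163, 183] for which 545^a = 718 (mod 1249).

Compute 545^163 mod 1249 = 1216, then multiply by 545 repeatedly:
  545^163=1216  545^164=750  545^165=327  545^166=857  545^167=1188
  545^168=478  545^169=718
Found 718 at exponent 169.

169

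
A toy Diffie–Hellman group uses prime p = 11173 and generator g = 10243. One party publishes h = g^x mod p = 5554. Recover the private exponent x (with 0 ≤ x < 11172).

Baby-step giant-step with m = ceil(sqrt(11172)) = 106.
Baby table (10243^j mod 11173 for j=0..105):
  0:1  1:10243  2:4579  3:9616  4:6693  5:10044  6:10881  7:3408
  8:3692  9:7724  10:919  11:5651  12:7053  13:10434  14:5717  15:1538
  16:10977  17:3512  18:7529  19:3501  20:6586  21:8997  22:1367  23:2412
  24:2613  25:5624  26:9817  27:9704  28:3064  29:10768  30:7941  31:223
  32:4897  33:4374  34:10325  35:6530  36:5212  37:1922  38:220  39:7687
  40:1810  41:3823  42:8797  43:8599  44:2798  45:1169  46:7784  47:984
  48:1066  49:3017  50:9786  51:5015  52:6364  53:3170  54:1572  55:1703
  56:2776  57:10456  58:7603  59:1719  60:10242  61:5509  62:5037  63:8250
  64:3351  65:837  66:3700  67:284  68:4032  69:4368  70:4732  71:1402
  72:3381  73:6456  74:6994  75:9439  76:3708  77:4017  78:7145  79:3085
  80:2411  81:3543  82:1045  83:201  84:3011  85:4193  86:11060  87:4533
  88:7704  89:8346  90:3455  91:4674  92:10650  93:5951  94:7378  95:9855
  96:7883  97:9471  98:7467  99:5296  100:2013  101:4974  102:10975  103:5372
  104:9544  105:6615
Giant step factor: 10243^(-106) ≡ 7619 (mod 11173).
Scan 5554·7619^i mod 11173 for i = 0, 1, …:
  i=0: 5554   i=1: 3775   i=2: 2423   i=3: 3041
  i=4: 7750   i=5: 9118   i=6: 7501   i=7: 224
  i=8: 8360   i=9: 8740     …   i=39: 364
  i=40: 2412
Match at i=40, j=23: x = 40·106 + 23 = 4263.

4263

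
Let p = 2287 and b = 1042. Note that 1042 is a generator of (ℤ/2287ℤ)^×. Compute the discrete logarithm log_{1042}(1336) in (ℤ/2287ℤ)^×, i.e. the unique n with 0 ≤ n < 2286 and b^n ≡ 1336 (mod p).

Baby-step giant-step with m = ceil(sqrt(2286)) = 48.
Baby table (1042^j mod 2287 for j=0..47):
  0:1  1:1042  2:1726  3:910  4:1402  5:1778  6:206  7:1961
  8:1071  9:2213  10:650  11:348  12:1270  13:1454  14:1074  15:765
  16:1254  17:791  18:902  19:2214  20:1692  21:2074  22:2180  23:569
  24:565  25:971  26:928  27:1862  28:828  29:577  30:2040  31:1057
  32:1347  33:1643  34:1330  35:2225  36:1719  37:477  38:755  39:2269
  40:1827  41:950  42:1916  43:2208  44:14  45:866  46:1294  47:1305
Giant step factor: 1042^(-48) ≡ 91 (mod 2287).
Scan 1336·91^i mod 2287 for i = 0, 1, …:
  i=0: 1336   i=1: 365   i=2: 1197   i=3: 1438
  i=4: 499   i=5: 1956   i=6: 1897   i=7: 1102
  i=8: 1941   i=9: 532     …   i=35: 1926
  i=36: 1454
Match at i=36, j=13: n = 36·48 + 13 = 1741.

1741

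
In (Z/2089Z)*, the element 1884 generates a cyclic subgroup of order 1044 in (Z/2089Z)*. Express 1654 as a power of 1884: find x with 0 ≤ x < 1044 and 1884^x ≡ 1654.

6

Successive powers of 1884 modulo 2089:
  1884^0=1  1884^1=1884  1884^2=245  1884^3=2000  1884^4=1533  1884^5=1174
  1884^6=1654
So 1884^6 ≡ 1654 (mod 2089), giving x = 6.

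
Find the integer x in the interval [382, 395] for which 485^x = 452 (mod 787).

Compute 485^382 mod 787 = 603, then multiply by 485 repeatedly:
  485^382=603  485^383=478  485^384=452
Found 452 at exponent 384.

384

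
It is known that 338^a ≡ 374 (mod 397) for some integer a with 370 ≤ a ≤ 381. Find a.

380

Compute 338^370 mod 397 = 57, then multiply by 338 repeatedly:
  338^370=57  338^371=210  338^372=314  338^373=133  338^374=93
  338^375=71  338^376=178  338^377=217  338^378=298  338^379=283
  338^380=374
Found 374 at exponent 380.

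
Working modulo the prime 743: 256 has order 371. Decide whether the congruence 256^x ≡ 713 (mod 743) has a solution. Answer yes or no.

yes

713 ∈ ⟨256⟩ iff 713^371 ≡ 1 (mod 743), since |⟨256⟩| = 371.
713^371 mod 743 = 1.
Since 1 = 1, 713 lies in the subgroup.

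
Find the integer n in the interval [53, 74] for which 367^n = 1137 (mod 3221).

Compute 367^53 mod 3221 = 2765, then multiply by 367 repeatedly:
  367^53=2765  367^54=140  367^55=3065  367^56=726  367^57=2320
  367^58=1096  367^59=2828  367^60=714  367^61=1137
Found 1137 at exponent 61.

61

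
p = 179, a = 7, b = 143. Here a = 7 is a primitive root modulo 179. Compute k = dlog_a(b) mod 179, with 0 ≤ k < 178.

Baby-step giant-step with m = ceil(sqrt(178)) = 14.
Baby table (7^j mod 179 for j=0..13):
  0:1  1:7  2:49  3:164  4:74  5:160  6:46  7:143
  8:106  9:26  10:3  11:21  12:147  13:134
Giant step factor: 7^(-14) ≡ 25 (mod 179).
Scan 143·25^i mod 179 for i = 0, 1, …:
  i=0: 143
Match at i=0, j=7: k = 0·14 + 7 = 7.

7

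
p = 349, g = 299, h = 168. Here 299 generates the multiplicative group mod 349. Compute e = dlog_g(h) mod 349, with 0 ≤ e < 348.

144

Baby-step giant-step with m = ceil(sqrt(348)) = 19.
Baby table (299^j mod 349 for j=0..18):
  0:1  1:299  2:57  3:291  4:108  5:184  6:223  7:18
  8:147  9:328  10:3  11:199  12:171  13:175  14:324  15:203
  16:320  17:54  18:92
Giant step factor: 299^(-19) ≡ 72 (mod 349).
Scan 168·72^i mod 349 for i = 0, 1, …:
  i=0: 168   i=1: 230   i=2: 157   i=3: 136
  i=4: 20   i=5: 44   i=6: 27   i=7: 199
Match at i=7, j=11: e = 7·19 + 11 = 144.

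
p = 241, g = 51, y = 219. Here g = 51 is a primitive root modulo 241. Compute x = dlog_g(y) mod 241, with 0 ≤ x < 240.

115

Baby-step giant-step with m = ceil(sqrt(240)) = 16.
Baby table (51^j mod 241 for j=0..15):
  0:1  1:51  2:191  3:101  4:90  5:11  6:79  7:173
  8:147  9:26  10:121  11:146  12:216  13:171  14:45  15:126
Giant step factor: 51^(-16) ≡ 119 (mod 241).
Scan 219·119^i mod 241 for i = 0, 1, …:
  i=0: 219   i=1: 33   i=2: 71   i=3: 14
  i=4: 220   i=5: 152   i=6: 13   i=7: 101
Match at i=7, j=3: x = 7·16 + 3 = 115.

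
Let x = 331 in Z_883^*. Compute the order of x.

147

The order of 331 must divide p − 1 = 882 = 2 · 3^2 · 7^2.
Divisors: 1, 2, 3, 6, 7, 9, 14, 18, 21, 42, 49, 63, 98, 126, 147, 294, 441, 882.
Check each in increasing order: 331^1 ≡ 331;  331^2 ≡ 69;  331^3 ≡ 764;  331^6 ≡ 33;  331^7 ≡ 327;  331^9 ≡ 488;  331^14 ≡ 86;  331^18 ≡ 617;  331^21 ≡ 749;  331^42 ≡ 296;  331^49 ≡ 545;  331^63 ≡ 71;  331^98 ≡ 337;  331^126 ≡ 626;  331^147 ≡ 1.
Smallest exponent giving 1 is 147.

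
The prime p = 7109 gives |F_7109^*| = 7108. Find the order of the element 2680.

3554

The order of 2680 must divide p − 1 = 7108 = 2^2 · 1777.
Divisors: 1, 2, 4, 1777, 3554, 7108.
Check each in increasing order: 2680^1 ≡ 2680;  2680^2 ≡ 2310;  2680^4 ≡ 4350;  2680^1777 ≡ 7108;  2680^3554 ≡ 1.
Smallest exponent giving 1 is 3554.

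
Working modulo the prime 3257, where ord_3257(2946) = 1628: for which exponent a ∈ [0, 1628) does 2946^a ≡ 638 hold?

Baby-step giant-step with m = ceil(sqrt(1628)) = 41.
Baby table (2946^j mod 3257 for j=0..40):
  0:1  1:2946  2:2268  3:1421  4:1021  5:1655  6:3158  7:1476
  8:201  9:2629  10:3145  11:2262  12:30  13:441  14:2900  15:289
  16:1317  17:795  18:287  19:1939  20:2773  21:702  22:3154  23:2720
  24:900  25:202  26:2318  27:2156  28:426  29:1051  30:2096  31:2801
  32:1765  33:1518  34:167  35:175  36:944  37:2803  38:1143  39:2797
  40:3009
Giant step factor: 2946^(-41) ≡ 2734 (mod 3257).
Scan 638·2734^i mod 3257 for i = 0, 1, …:
  i=0: 638   i=1: 1797   i=2: 1442   i=3: 1458
  i=4: 2861   i=5: 1917   i=6: 565   i=7: 892
  i=8: 2492   i=9: 2741     …   i=34: 2341
  i=35: 289
Match at i=35, j=15: a = 35·41 + 15 = 1450.

1450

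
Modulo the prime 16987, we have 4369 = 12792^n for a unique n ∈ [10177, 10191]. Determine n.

10186

Compute 12792^10177 mod 16987 = 7300, then multiply by 12792 repeatedly:
  12792^10177=7300  12792^10178=4061  12792^10179=2066  12792^10180=13487  12792^10181=5732
  12792^10182=7852  12792^10183=15640  12792^10184=10981  12792^10185=3449  12792^10186=4369
Found 4369 at exponent 10186.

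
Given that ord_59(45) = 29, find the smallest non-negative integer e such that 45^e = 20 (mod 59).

Successive powers of 45 modulo 59:
  45^0=1  45^1=45  45^2=19  45^3=29  45^4=7  45^5=20
So 45^5 ≡ 20 (mod 59), giving e = 5.

5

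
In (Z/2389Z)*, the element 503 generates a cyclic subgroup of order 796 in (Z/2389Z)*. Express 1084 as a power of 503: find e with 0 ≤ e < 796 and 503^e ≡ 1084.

623

Baby-step giant-step with m = ceil(sqrt(796)) = 29.
Baby table (503^j mod 2389 for j=0..28):
  0:1  1:503  2:2164  3:1497  4:456  5:24  6:127  7:1767
  8:93  9:1388  10:576  11:659  12:1795  13:2232  14:2255  15:1879
  16:1482  17:78  18:1010  19:1562  20:2094  21:2122  22:1872  23:350
  24:1653  25:87  26:759  27:1926  28:1233
Giant step factor: 503^(-29) ≡ 1800 (mod 2389).
Scan 1084·1800^i mod 2389 for i = 0, 1, …:
  i=0: 1084   i=1: 1776   i=2: 318   i=3: 1429
  i=4: 1636   i=5: 1552   i=6: 859   i=7: 517
  i=8: 1279   i=9: 1593     …   i=20: 1866
  i=21: 2255
Match at i=21, j=14: e = 21·29 + 14 = 623.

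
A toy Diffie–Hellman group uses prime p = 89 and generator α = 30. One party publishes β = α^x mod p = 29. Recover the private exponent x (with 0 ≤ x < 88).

Successive powers of 30 modulo 89:
  30^0=1  30^1=30  30^2=10  30^3=33  30^4=11  30^5=63
  30^6=21  30^7=7  30^8=32  30^9=70  30^10=53  30^11=77
  30^12=85  30^13=58  30^14=49  30^15=46  30^16=45  30^17=15
  30^18=5  30^19=61  30^20=50  30^21=76  30^22=55  30^23=48
  30^24=16  30^25=35  30^26=71  30^27=83  30^28=87  30^29=29
So 30^29 ≡ 29 (mod 89), giving x = 29.

29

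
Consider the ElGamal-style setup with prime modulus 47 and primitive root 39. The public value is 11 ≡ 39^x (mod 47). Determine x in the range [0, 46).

21

Successive powers of 39 modulo 47:
  39^0=1  39^1=39  39^2=17  39^3=5  39^4=7  39^5=38
  39^6=25  39^7=35  39^8=2  39^9=31  39^10=34  39^11=10
  39^12=14  39^13=29  39^14=3  39^15=23  39^16=4  39^17=15
  39^18=21  39^19=20  39^20=28  39^21=11
So 39^21 ≡ 11 (mod 47), giving x = 21.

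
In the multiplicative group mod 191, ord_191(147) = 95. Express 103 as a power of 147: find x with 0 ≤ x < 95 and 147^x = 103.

4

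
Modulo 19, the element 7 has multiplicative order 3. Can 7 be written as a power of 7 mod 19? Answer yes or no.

yes

7 ∈ ⟨7⟩ iff 7^3 ≡ 1 (mod 19), since |⟨7⟩| = 3.
7^3 mod 19 = 1.
Since 1 = 1, 7 lies in the subgroup.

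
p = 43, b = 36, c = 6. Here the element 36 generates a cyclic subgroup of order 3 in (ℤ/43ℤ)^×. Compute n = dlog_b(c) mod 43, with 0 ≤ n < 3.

2

Successive powers of 36 modulo 43:
  36^0=1  36^1=36  36^2=6
So 36^2 ≡ 6 (mod 43), giving n = 2.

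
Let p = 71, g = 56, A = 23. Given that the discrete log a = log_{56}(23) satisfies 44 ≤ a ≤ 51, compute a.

Compute 56^44 mod 71 = 60, then multiply by 56 repeatedly:
  56^44=60  56^45=23
Found 23 at exponent 45.

45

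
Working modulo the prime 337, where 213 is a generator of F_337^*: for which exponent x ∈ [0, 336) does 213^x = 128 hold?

Baby-step giant-step with m = ceil(sqrt(336)) = 19.
Baby table (213^j mod 337 for j=0..18):
  0:1  1:213  2:211  3:122  4:37  5:130  6:56  7:133
  8:21  9:92  10:50  11:203  12:103  13:34  14:165  15:97
  16:104  17:247  18:39
Giant step factor: 213^(-19) ≡ 317 (mod 337).
Scan 128·317^i mod 337 for i = 0, 1, …:
  i=0: 128   i=1: 136   i=2: 313   i=3: 143
  i=4: 173   i=5: 247
Match at i=5, j=17: x = 5·19 + 17 = 112.

112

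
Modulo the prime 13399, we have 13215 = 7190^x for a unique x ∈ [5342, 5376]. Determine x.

5348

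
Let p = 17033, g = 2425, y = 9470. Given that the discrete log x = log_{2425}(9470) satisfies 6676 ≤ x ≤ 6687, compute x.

6685

Compute 2425^6676 mod 17033 = 11693, then multiply by 2425 repeatedly:
  2425^6676=11693  2425^6677=12613  2425^6678=12290  2425^6679=12533  2425^6680=5653
  2425^6681=13993  2425^6682=3289  2425^6683=4381  2425^6684=12366  2425^6685=9470
Found 9470 at exponent 6685.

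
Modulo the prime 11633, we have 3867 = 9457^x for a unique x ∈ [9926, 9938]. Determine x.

Compute 9457^9926 mod 11633 = 2261, then multiply by 9457 repeatedly:
  9457^9926=2261  9457^9927=823  9457^9928=634  9457^9929=4743  9457^9930=9336
  9457^9931=7715  9457^9932=10212  9457^9933=9351  9457^9934=9974  9457^9935=3754
  9457^9936=9295  9457^9937=3867
Found 3867 at exponent 9937.

9937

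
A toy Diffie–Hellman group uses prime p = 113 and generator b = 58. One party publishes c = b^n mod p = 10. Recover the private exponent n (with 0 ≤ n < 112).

83

Baby-step giant-step with m = ceil(sqrt(112)) = 11.
Baby table (58^j mod 113 for j=0..10):
  0:1  1:58  2:87  3:74  4:111  5:110  6:52  7:78
  8:4  9:6  10:9
Giant step factor: 58^(-11) ≡ 21 (mod 113).
Scan 10·21^i mod 113 for i = 0, 1, …:
  i=0: 10   i=1: 97   i=2: 3   i=3: 63
  i=4: 80   i=5: 98   i=6: 24   i=7: 52
Match at i=7, j=6: n = 7·11 + 6 = 83.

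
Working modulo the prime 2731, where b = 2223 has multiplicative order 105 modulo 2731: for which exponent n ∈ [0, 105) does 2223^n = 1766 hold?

43

Baby-step giant-step with m = ceil(sqrt(105)) = 11.
Baby table (2223^j mod 2731 for j=0..10):
  0:1  1:2223  2:1350  3:2412  4:923  5:848  6:714  7:511
  8:2588  9:1638  10:851
Giant step factor: 2223^(-11) ≡ 1116 (mod 2731).
Scan 1766·1116^i mod 2731 for i = 0, 1, …:
  i=0: 1766   i=1: 1805   i=2: 1633   i=3: 851
Match at i=3, j=10: n = 3·11 + 10 = 43.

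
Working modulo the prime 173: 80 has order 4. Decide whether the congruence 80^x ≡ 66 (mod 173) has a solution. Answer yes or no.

no

⟨80⟩ has order 4; its elements mod 173 are {1, 80, 93, 172}.
66 is not in this set.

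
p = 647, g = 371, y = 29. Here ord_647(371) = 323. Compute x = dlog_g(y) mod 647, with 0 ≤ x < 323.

309

Baby-step giant-step with m = ceil(sqrt(323)) = 18.
Baby table (371^j mod 647 for j=0..17):
  0:1  1:371  2:477  3:336  4:432  5:463  6:318  7:224
  8:288  9:93  10:212  11:365  12:192  13:62  14:357  15:459
  16:128  17:257
Giant step factor: 371^(-18) ≡ 367 (mod 647).
Scan 29·367^i mod 647 for i = 0, 1, …:
  i=0: 29   i=1: 291   i=2: 42   i=3: 533
  i=4: 217   i=5: 58   i=6: 582   i=7: 84
  i=8: 419   i=9: 434     …   i=16: 387
  i=17: 336
Match at i=17, j=3: x = 17·18 + 3 = 309.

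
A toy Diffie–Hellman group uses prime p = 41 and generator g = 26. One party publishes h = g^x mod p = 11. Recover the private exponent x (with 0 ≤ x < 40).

Successive powers of 26 modulo 41:
  26^0=1  26^1=26  26^2=20  26^3=28  26^4=31  26^5=27
  26^6=5  26^7=7  26^8=18  26^9=17  26^10=32  26^11=12
  26^12=25  26^13=35  26^14=8  26^15=3  26^16=37  26^17=19
  26^18=2  26^19=11
So 26^19 ≡ 11 (mod 41), giving x = 19.

19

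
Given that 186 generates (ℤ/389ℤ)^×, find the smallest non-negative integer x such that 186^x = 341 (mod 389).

337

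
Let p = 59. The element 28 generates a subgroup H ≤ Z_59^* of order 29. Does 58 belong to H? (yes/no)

no

58 ∈ ⟨28⟩ iff 58^29 ≡ 1 (mod 59), since |⟨28⟩| = 29.
58^29 mod 59 = 58.
Since 58 ≠ 1, 58 does not lie in the subgroup.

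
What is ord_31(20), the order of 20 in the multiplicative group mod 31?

The order of 20 must divide p − 1 = 30 = 2 · 3 · 5.
Divisors: 1, 2, 3, 5, 6, 10, 15, 30.
Check each in increasing order: 20^1 ≡ 20;  20^2 ≡ 28;  20^3 ≡ 2;  20^5 ≡ 25;  20^6 ≡ 4;  20^10 ≡ 5;  20^15 ≡ 1.
Smallest exponent giving 1 is 15.

15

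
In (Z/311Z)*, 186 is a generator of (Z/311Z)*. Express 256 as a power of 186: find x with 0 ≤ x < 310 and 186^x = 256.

72

Baby-step giant-step with m = ceil(sqrt(310)) = 18.
Baby table (186^j mod 311 for j=0..17):
  0:1  1:186  2:75  3:266  4:27  5:46  6:159  7:29
  8:107  9:309  10:250  11:161  12:90  13:257  14:219  15:304
  16:253  17:97
Giant step factor: 186^(-18) ≡ 78 (mod 311).
Scan 256·78^i mod 311 for i = 0, 1, …:
  i=0: 256   i=1: 64   i=2: 16   i=3: 4
  i=4: 1
Match at i=4, j=0: x = 4·18 + 0 = 72.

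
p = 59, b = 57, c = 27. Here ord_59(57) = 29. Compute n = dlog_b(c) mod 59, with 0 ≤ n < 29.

Successive powers of 57 modulo 59:
  57^0=1  57^1=57  57^2=4  57^3=51  57^4=16  57^5=27
So 57^5 ≡ 27 (mod 59), giving n = 5.

5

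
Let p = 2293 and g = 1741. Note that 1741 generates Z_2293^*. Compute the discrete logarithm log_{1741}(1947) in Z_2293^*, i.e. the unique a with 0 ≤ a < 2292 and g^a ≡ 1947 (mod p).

244

Baby-step giant-step with m = ceil(sqrt(2292)) = 48.
Baby table (1741^j mod 2293 for j=0..47):
  0:1  1:1741  2:2028  3:1821  4:1435  5:1258  6:363  7:1408
  8:111  9:639  10:394  11:347  12:1068  13:2058  14:1312  15:364
  16:856  17:2139  18:167  19:1829  20:1605  21:1431  22:1173  23:1423
  24:1003  25:1250  26:193  27:1235  28:1594  29:624  30:1795  31:2029
  32:1269  33:1170  34:786  35:1798  36:373  37:474  38:2047  39:505
  40:986  41:1462  42:112  43:87  44:129  45:2168  46:210  47:1023
Giant step factor: 1741^(-48) ≡ 538 (mod 2293).
Scan 1947·538^i mod 2293 for i = 0, 1, …:
  i=0: 1947   i=1: 1878   i=2: 1444   i=3: 1838
  i=4: 561   i=5: 1435
Match at i=5, j=4: a = 5·48 + 4 = 244.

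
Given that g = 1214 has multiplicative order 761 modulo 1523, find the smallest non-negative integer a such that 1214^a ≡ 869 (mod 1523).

Baby-step giant-step with m = ceil(sqrt(761)) = 28.
Baby table (1214^j mod 1523 for j=0..27):
  0:1  1:1214  2:1055  3:1450  4:1235  5:658  6:760  7:1225
  8:702  9:871  10:432  11:536  12:383  13:447  14:470  15:978
  16:875  17:719  18:187  19:91  20:818  21:56  22:972  23:1206
  24:481  25:625  26:296  27:1439
Giant step factor: 1214^(-28) ≡ 1359 (mod 1523).
Scan 869·1359^i mod 1523 for i = 0, 1, …:
  i=0: 869   i=1: 646   i=2: 666   i=3: 432
Match at i=3, j=10: a = 3·28 + 10 = 94.

94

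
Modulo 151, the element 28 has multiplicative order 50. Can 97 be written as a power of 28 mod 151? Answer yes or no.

no

97 ∈ ⟨28⟩ iff 97^50 ≡ 1 (mod 151), since |⟨28⟩| = 50.
97^50 mod 151 = 32.
Since 32 ≠ 1, 97 does not lie in the subgroup.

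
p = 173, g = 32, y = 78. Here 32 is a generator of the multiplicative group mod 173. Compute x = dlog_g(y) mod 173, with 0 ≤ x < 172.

66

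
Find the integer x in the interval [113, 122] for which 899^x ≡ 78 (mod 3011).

122

Compute 899^113 mod 3011 = 2615, then multiply by 899 repeatedly:
  899^113=2615  899^114=2305  899^115=627  899^116=616  899^117=2771
  899^118=1032  899^119=380  899^120=1377  899^121=402  899^122=78
Found 78 at exponent 122.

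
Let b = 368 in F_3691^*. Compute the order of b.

369

The order of 368 must divide p − 1 = 3690 = 2 · 3^2 · 5 · 41.
Divisors: 1, 2, 3, 5, 6, 9, 10, 15, 18, 30, 41, 45, 82, 90, 123, 205, 246, 369, 410, 615, 738, 1230, 1845, 3690.
Check each in increasing order: 368^1 ≡ 368;  368^2 ≡ 2548;  368^3 ≡ 150;  368^5 ≡ 2027;  368^6 ≡ 354;  368^9 ≡ 1426;  368^10 ≡ 646;  368^15 ≡ 2828;  368^18 ≡ 3426;  368^30 ≡ 2878;  368^41 ≡ 2660;  368^45 ≡ 329;  368^82 ≡ 3644;  368^90 ≡ 1202;  368^123 ≡ 474;  368^205 ≡ 3559;  368^246 ≡ 3216;  368^369 ≡ 1.
Smallest exponent giving 1 is 369.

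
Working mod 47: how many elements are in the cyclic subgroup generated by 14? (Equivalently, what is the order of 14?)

The order of 14 must divide p − 1 = 46 = 2 · 23.
Divisors: 1, 2, 23, 46.
Check each in increasing order: 14^1 ≡ 14;  14^2 ≡ 8;  14^23 ≡ 1.
Smallest exponent giving 1 is 23.

23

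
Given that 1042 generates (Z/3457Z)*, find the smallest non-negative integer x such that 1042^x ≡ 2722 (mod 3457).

3303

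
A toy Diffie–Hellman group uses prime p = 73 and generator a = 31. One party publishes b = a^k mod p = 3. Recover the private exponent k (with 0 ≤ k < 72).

Baby-step giant-step with m = ceil(sqrt(72)) = 9.
Baby table (31^j mod 73 for j=0..8):
  0:1  1:31  2:12  3:7  4:71  5:11  6:49  7:59
  8:4
Giant step factor: 31^(-9) ≡ 63 (mod 73).
Scan 3·63^i mod 73 for i = 0, 1, …:
  i=0: 3   i=1: 43   i=2: 8   i=3: 66
  i=4: 70   i=5: 30   i=6: 65   i=7: 7
Match at i=7, j=3: k = 7·9 + 3 = 66.

66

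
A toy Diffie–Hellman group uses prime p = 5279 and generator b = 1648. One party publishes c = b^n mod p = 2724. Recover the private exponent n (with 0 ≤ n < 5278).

Baby-step giant-step with m = ceil(sqrt(5278)) = 73.
Baby table (1648^j mod 5279 for j=0..72):
  0:1  1:1648  2:2498  3:4363  4:226  5:2918  6:4974  7:4144
  8:3565  9:4872  10:4976  11:2161  12:3282  13:3040  14:149  15:2718
  16:2672  17:770  18:2000  19:1904  20:2066  21:5092  22:3285  23:2705
  24:2364  25:5249  26:3350  27:4245  28:1085  29:3778  30:2203  31:3871
  32:2376  33:3909  34:1652  35:3811  36:3797  37:1841  38:3822  39:809
  40:2924  41:4304  42:3295  43:3348  44:949  45:1368  46:331  47:1751
  48:3314  49:2986  50:900  51:5080  52:4625  53:4403  54:2798  55:2537
  56:8  57:2626  58:4147  59:3230  60:1808  61:2228  62:2839  63:1478
  64:2125  65:2023  66:2855  67:1451  68:5140  69:3204  70:1192  71:628
  72:260
Giant step factor: 1648^(-73) ≡ 755 (mod 5279).
Scan 2724·755^i mod 5279 for i = 0, 1, …:
  i=0: 2724   i=1: 3089   i=2: 4156   i=3: 2054
  i=4: 4023   i=5: 1940   i=6: 2417   i=7: 3580
  i=8: 52   i=9: 2307     …   i=64: 47
  i=65: 3811
Match at i=65, j=35: n = 65·73 + 35 = 4780.

4780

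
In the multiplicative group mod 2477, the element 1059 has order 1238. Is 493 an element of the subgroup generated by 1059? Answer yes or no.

yes

493 ∈ ⟨1059⟩ iff 493^1238 ≡ 1 (mod 2477), since |⟨1059⟩| = 1238.
493^1238 mod 2477 = 1.
Since 1 = 1, 493 lies in the subgroup.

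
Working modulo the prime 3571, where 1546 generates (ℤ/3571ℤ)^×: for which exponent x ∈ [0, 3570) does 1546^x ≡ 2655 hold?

1388

Baby-step giant-step with m = ceil(sqrt(3570)) = 60.
Baby table (1546^j mod 3571 for j=0..59):
  0:1  1:1546  2:1117  3:2089  4:1410  5:1550  6:159  7:2986
  8:2624  9:48  10:2788  11:51  12:284  13:3402  14:2980  15:490
  16:488  17:967  18:2304  19:1697  20:2448  21:2919  22:2601  23:200
  24:2094  25:1998  26:3564  27:3462  28:2894  29:3232  30:843  31:3434
  32:2458  33:524  34:3058  35:3235  36:1910  37:3214  38:1583  39:1183
  40:566  41:141  42:155  43:373  44:1727  45:2405  46:719  47:993
  48:3219  49:2171  50:3197  51:298  52:49  53:763  54:1168  55:2373
  56:1241  57:959  58:649  59:3474
Giant step factor: 1546^(-60) ≡ 1607 (mod 3571).
Scan 2655·1607^i mod 3571 for i = 0, 1, …:
  i=0: 2655   i=1: 2811   i=2: 3533   i=3: 3212
  i=4: 1589   i=5: 258   i=6: 370   i=7: 1804
  i=8: 2947   i=9: 683     …   i=22: 2486
  i=23: 2624
Match at i=23, j=8: x = 23·60 + 8 = 1388.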